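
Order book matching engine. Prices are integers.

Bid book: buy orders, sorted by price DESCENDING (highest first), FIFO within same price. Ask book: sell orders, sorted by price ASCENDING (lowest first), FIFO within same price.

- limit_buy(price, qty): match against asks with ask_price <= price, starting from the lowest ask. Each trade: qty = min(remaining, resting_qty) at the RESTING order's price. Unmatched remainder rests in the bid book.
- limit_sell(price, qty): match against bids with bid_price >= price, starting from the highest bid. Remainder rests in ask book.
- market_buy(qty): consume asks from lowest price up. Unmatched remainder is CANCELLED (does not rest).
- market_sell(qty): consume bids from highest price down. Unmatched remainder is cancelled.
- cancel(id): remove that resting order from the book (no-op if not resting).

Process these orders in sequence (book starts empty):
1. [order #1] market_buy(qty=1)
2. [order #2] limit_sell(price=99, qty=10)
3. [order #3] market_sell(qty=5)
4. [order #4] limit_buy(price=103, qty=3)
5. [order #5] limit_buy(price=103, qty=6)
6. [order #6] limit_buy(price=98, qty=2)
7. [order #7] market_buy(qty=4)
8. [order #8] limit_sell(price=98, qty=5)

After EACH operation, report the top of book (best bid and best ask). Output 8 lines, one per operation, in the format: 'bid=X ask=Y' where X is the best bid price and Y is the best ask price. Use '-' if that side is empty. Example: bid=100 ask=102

Answer: bid=- ask=-
bid=- ask=99
bid=- ask=99
bid=- ask=99
bid=- ask=99
bid=98 ask=99
bid=98 ask=-
bid=- ask=98

Derivation:
After op 1 [order #1] market_buy(qty=1): fills=none; bids=[-] asks=[-]
After op 2 [order #2] limit_sell(price=99, qty=10): fills=none; bids=[-] asks=[#2:10@99]
After op 3 [order #3] market_sell(qty=5): fills=none; bids=[-] asks=[#2:10@99]
After op 4 [order #4] limit_buy(price=103, qty=3): fills=#4x#2:3@99; bids=[-] asks=[#2:7@99]
After op 5 [order #5] limit_buy(price=103, qty=6): fills=#5x#2:6@99; bids=[-] asks=[#2:1@99]
After op 6 [order #6] limit_buy(price=98, qty=2): fills=none; bids=[#6:2@98] asks=[#2:1@99]
After op 7 [order #7] market_buy(qty=4): fills=#7x#2:1@99; bids=[#6:2@98] asks=[-]
After op 8 [order #8] limit_sell(price=98, qty=5): fills=#6x#8:2@98; bids=[-] asks=[#8:3@98]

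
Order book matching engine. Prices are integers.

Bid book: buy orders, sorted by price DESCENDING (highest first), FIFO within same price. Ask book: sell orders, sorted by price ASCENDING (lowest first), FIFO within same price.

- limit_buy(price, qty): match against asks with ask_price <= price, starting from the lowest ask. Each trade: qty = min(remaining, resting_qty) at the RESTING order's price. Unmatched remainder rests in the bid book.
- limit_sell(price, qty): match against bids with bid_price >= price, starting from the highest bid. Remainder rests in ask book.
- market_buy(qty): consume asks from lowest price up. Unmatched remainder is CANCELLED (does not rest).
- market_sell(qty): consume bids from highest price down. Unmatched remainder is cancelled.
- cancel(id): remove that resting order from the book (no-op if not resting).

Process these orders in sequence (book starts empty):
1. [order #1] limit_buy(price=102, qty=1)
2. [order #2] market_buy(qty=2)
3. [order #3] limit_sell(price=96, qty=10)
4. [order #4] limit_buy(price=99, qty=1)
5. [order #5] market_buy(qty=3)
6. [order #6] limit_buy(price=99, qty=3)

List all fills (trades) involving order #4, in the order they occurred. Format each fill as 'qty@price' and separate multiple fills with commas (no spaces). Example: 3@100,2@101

After op 1 [order #1] limit_buy(price=102, qty=1): fills=none; bids=[#1:1@102] asks=[-]
After op 2 [order #2] market_buy(qty=2): fills=none; bids=[#1:1@102] asks=[-]
After op 3 [order #3] limit_sell(price=96, qty=10): fills=#1x#3:1@102; bids=[-] asks=[#3:9@96]
After op 4 [order #4] limit_buy(price=99, qty=1): fills=#4x#3:1@96; bids=[-] asks=[#3:8@96]
After op 5 [order #5] market_buy(qty=3): fills=#5x#3:3@96; bids=[-] asks=[#3:5@96]
After op 6 [order #6] limit_buy(price=99, qty=3): fills=#6x#3:3@96; bids=[-] asks=[#3:2@96]

Answer: 1@96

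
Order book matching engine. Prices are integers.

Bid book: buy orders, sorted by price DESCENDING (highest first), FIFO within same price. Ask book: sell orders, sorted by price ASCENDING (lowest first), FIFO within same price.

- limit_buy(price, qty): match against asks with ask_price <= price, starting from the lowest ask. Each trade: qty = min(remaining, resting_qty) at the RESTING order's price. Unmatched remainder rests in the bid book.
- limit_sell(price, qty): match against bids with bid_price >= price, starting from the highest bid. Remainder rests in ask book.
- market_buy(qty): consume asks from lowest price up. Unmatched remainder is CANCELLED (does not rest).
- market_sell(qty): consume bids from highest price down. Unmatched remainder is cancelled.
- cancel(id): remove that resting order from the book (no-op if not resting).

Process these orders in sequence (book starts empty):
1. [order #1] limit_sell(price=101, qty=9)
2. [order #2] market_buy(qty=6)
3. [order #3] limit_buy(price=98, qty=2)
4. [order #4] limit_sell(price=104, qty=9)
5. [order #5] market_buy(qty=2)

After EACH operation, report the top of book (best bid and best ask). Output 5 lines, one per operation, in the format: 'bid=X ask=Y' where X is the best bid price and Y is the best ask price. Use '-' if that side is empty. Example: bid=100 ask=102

Answer: bid=- ask=101
bid=- ask=101
bid=98 ask=101
bid=98 ask=101
bid=98 ask=101

Derivation:
After op 1 [order #1] limit_sell(price=101, qty=9): fills=none; bids=[-] asks=[#1:9@101]
After op 2 [order #2] market_buy(qty=6): fills=#2x#1:6@101; bids=[-] asks=[#1:3@101]
After op 3 [order #3] limit_buy(price=98, qty=2): fills=none; bids=[#3:2@98] asks=[#1:3@101]
After op 4 [order #4] limit_sell(price=104, qty=9): fills=none; bids=[#3:2@98] asks=[#1:3@101 #4:9@104]
After op 5 [order #5] market_buy(qty=2): fills=#5x#1:2@101; bids=[#3:2@98] asks=[#1:1@101 #4:9@104]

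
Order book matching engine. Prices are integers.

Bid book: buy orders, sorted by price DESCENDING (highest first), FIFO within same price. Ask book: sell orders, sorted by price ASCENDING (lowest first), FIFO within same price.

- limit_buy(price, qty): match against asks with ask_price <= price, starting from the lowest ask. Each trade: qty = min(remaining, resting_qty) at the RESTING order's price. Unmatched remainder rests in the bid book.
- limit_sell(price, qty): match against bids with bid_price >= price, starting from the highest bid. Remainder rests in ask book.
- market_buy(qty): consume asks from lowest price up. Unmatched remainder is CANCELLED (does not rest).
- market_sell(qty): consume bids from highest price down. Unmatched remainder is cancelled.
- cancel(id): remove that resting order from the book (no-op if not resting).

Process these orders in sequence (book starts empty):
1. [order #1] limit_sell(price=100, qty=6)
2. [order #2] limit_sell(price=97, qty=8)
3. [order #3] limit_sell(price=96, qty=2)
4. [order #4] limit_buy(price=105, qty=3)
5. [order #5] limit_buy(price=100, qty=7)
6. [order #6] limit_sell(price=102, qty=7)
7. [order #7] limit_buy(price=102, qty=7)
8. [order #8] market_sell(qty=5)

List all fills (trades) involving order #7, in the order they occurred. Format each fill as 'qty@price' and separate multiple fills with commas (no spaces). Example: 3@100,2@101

After op 1 [order #1] limit_sell(price=100, qty=6): fills=none; bids=[-] asks=[#1:6@100]
After op 2 [order #2] limit_sell(price=97, qty=8): fills=none; bids=[-] asks=[#2:8@97 #1:6@100]
After op 3 [order #3] limit_sell(price=96, qty=2): fills=none; bids=[-] asks=[#3:2@96 #2:8@97 #1:6@100]
After op 4 [order #4] limit_buy(price=105, qty=3): fills=#4x#3:2@96 #4x#2:1@97; bids=[-] asks=[#2:7@97 #1:6@100]
After op 5 [order #5] limit_buy(price=100, qty=7): fills=#5x#2:7@97; bids=[-] asks=[#1:6@100]
After op 6 [order #6] limit_sell(price=102, qty=7): fills=none; bids=[-] asks=[#1:6@100 #6:7@102]
After op 7 [order #7] limit_buy(price=102, qty=7): fills=#7x#1:6@100 #7x#6:1@102; bids=[-] asks=[#6:6@102]
After op 8 [order #8] market_sell(qty=5): fills=none; bids=[-] asks=[#6:6@102]

Answer: 6@100,1@102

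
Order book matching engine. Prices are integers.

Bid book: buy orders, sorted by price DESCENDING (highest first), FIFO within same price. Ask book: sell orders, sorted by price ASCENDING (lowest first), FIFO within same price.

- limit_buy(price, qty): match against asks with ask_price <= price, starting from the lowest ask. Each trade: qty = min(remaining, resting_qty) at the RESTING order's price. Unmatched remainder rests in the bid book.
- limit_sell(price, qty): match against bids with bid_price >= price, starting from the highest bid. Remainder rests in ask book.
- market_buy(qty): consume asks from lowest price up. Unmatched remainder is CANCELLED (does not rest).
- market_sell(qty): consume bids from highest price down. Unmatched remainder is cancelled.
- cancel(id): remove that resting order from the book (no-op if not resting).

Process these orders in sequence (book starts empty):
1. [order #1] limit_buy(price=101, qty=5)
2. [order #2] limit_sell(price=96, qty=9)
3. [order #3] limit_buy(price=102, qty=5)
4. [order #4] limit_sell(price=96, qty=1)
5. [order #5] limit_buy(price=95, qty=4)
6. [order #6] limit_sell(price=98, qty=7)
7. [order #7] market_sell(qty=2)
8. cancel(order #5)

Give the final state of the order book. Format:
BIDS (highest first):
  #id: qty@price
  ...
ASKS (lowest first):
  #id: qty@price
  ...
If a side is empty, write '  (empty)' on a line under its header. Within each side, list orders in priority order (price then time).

After op 1 [order #1] limit_buy(price=101, qty=5): fills=none; bids=[#1:5@101] asks=[-]
After op 2 [order #2] limit_sell(price=96, qty=9): fills=#1x#2:5@101; bids=[-] asks=[#2:4@96]
After op 3 [order #3] limit_buy(price=102, qty=5): fills=#3x#2:4@96; bids=[#3:1@102] asks=[-]
After op 4 [order #4] limit_sell(price=96, qty=1): fills=#3x#4:1@102; bids=[-] asks=[-]
After op 5 [order #5] limit_buy(price=95, qty=4): fills=none; bids=[#5:4@95] asks=[-]
After op 6 [order #6] limit_sell(price=98, qty=7): fills=none; bids=[#5:4@95] asks=[#6:7@98]
After op 7 [order #7] market_sell(qty=2): fills=#5x#7:2@95; bids=[#5:2@95] asks=[#6:7@98]
After op 8 cancel(order #5): fills=none; bids=[-] asks=[#6:7@98]

Answer: BIDS (highest first):
  (empty)
ASKS (lowest first):
  #6: 7@98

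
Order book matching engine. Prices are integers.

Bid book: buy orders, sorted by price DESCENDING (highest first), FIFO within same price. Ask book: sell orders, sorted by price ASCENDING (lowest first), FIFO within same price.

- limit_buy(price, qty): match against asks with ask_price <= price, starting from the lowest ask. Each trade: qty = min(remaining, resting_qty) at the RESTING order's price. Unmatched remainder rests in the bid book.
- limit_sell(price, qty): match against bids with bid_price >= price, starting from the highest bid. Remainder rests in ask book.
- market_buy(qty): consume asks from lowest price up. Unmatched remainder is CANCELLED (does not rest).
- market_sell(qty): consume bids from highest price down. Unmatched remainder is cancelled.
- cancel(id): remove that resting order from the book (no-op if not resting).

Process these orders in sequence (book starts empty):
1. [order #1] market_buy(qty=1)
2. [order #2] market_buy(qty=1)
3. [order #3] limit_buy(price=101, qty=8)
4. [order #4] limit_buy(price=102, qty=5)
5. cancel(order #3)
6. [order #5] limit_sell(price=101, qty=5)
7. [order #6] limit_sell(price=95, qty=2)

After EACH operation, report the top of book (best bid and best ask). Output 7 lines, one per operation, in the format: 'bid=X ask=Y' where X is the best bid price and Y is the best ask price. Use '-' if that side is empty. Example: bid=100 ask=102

Answer: bid=- ask=-
bid=- ask=-
bid=101 ask=-
bid=102 ask=-
bid=102 ask=-
bid=- ask=-
bid=- ask=95

Derivation:
After op 1 [order #1] market_buy(qty=1): fills=none; bids=[-] asks=[-]
After op 2 [order #2] market_buy(qty=1): fills=none; bids=[-] asks=[-]
After op 3 [order #3] limit_buy(price=101, qty=8): fills=none; bids=[#3:8@101] asks=[-]
After op 4 [order #4] limit_buy(price=102, qty=5): fills=none; bids=[#4:5@102 #3:8@101] asks=[-]
After op 5 cancel(order #3): fills=none; bids=[#4:5@102] asks=[-]
After op 6 [order #5] limit_sell(price=101, qty=5): fills=#4x#5:5@102; bids=[-] asks=[-]
After op 7 [order #6] limit_sell(price=95, qty=2): fills=none; bids=[-] asks=[#6:2@95]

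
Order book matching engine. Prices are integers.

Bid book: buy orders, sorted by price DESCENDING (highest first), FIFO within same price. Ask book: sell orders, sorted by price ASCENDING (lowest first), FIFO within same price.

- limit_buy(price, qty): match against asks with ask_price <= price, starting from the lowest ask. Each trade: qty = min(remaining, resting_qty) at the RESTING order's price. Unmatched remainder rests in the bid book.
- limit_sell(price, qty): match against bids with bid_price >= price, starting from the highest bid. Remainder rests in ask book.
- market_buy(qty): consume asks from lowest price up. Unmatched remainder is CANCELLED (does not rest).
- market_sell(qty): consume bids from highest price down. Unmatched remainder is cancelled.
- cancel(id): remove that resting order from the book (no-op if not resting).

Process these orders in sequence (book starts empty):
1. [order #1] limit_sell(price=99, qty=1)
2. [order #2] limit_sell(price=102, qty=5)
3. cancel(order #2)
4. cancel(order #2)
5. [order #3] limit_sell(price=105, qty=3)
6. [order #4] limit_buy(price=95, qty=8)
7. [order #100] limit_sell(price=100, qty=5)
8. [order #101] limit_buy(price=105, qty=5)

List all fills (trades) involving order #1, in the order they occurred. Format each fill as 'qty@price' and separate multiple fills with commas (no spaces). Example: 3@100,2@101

After op 1 [order #1] limit_sell(price=99, qty=1): fills=none; bids=[-] asks=[#1:1@99]
After op 2 [order #2] limit_sell(price=102, qty=5): fills=none; bids=[-] asks=[#1:1@99 #2:5@102]
After op 3 cancel(order #2): fills=none; bids=[-] asks=[#1:1@99]
After op 4 cancel(order #2): fills=none; bids=[-] asks=[#1:1@99]
After op 5 [order #3] limit_sell(price=105, qty=3): fills=none; bids=[-] asks=[#1:1@99 #3:3@105]
After op 6 [order #4] limit_buy(price=95, qty=8): fills=none; bids=[#4:8@95] asks=[#1:1@99 #3:3@105]
After op 7 [order #100] limit_sell(price=100, qty=5): fills=none; bids=[#4:8@95] asks=[#1:1@99 #100:5@100 #3:3@105]
After op 8 [order #101] limit_buy(price=105, qty=5): fills=#101x#1:1@99 #101x#100:4@100; bids=[#4:8@95] asks=[#100:1@100 #3:3@105]

Answer: 1@99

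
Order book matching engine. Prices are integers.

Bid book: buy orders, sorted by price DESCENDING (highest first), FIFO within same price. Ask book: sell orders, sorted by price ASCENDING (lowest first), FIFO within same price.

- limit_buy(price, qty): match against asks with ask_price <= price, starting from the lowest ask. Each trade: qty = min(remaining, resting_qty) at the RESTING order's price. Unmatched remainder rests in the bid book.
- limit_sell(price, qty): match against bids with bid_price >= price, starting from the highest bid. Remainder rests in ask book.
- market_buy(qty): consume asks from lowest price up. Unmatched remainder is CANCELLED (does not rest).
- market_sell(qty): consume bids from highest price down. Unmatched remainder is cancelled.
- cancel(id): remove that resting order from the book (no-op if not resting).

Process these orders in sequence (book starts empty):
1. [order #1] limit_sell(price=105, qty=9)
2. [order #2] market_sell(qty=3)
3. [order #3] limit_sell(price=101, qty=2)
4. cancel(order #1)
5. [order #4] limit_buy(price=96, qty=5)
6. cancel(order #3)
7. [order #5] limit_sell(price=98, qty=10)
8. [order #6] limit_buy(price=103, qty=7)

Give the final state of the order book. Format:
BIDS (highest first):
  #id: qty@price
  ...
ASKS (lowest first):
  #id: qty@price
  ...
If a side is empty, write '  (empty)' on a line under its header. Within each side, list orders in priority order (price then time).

After op 1 [order #1] limit_sell(price=105, qty=9): fills=none; bids=[-] asks=[#1:9@105]
After op 2 [order #2] market_sell(qty=3): fills=none; bids=[-] asks=[#1:9@105]
After op 3 [order #3] limit_sell(price=101, qty=2): fills=none; bids=[-] asks=[#3:2@101 #1:9@105]
After op 4 cancel(order #1): fills=none; bids=[-] asks=[#3:2@101]
After op 5 [order #4] limit_buy(price=96, qty=5): fills=none; bids=[#4:5@96] asks=[#3:2@101]
After op 6 cancel(order #3): fills=none; bids=[#4:5@96] asks=[-]
After op 7 [order #5] limit_sell(price=98, qty=10): fills=none; bids=[#4:5@96] asks=[#5:10@98]
After op 8 [order #6] limit_buy(price=103, qty=7): fills=#6x#5:7@98; bids=[#4:5@96] asks=[#5:3@98]

Answer: BIDS (highest first):
  #4: 5@96
ASKS (lowest first):
  #5: 3@98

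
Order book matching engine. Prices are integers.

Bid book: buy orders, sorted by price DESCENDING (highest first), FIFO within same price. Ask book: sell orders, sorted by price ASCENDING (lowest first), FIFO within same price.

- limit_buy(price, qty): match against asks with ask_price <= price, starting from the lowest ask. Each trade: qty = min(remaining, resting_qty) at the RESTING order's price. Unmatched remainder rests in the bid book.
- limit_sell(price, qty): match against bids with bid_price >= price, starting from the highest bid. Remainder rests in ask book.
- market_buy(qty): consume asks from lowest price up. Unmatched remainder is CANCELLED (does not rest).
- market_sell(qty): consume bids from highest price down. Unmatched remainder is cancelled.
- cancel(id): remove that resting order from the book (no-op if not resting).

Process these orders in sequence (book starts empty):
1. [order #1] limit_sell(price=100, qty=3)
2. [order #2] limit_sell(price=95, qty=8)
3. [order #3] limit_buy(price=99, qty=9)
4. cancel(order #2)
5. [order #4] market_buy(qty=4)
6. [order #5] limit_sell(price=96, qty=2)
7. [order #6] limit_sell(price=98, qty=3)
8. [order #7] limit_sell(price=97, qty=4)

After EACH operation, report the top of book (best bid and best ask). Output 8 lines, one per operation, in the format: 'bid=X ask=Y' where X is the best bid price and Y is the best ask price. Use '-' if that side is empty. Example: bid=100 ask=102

Answer: bid=- ask=100
bid=- ask=95
bid=99 ask=100
bid=99 ask=100
bid=99 ask=-
bid=- ask=96
bid=- ask=96
bid=- ask=96

Derivation:
After op 1 [order #1] limit_sell(price=100, qty=3): fills=none; bids=[-] asks=[#1:3@100]
After op 2 [order #2] limit_sell(price=95, qty=8): fills=none; bids=[-] asks=[#2:8@95 #1:3@100]
After op 3 [order #3] limit_buy(price=99, qty=9): fills=#3x#2:8@95; bids=[#3:1@99] asks=[#1:3@100]
After op 4 cancel(order #2): fills=none; bids=[#3:1@99] asks=[#1:3@100]
After op 5 [order #4] market_buy(qty=4): fills=#4x#1:3@100; bids=[#3:1@99] asks=[-]
After op 6 [order #5] limit_sell(price=96, qty=2): fills=#3x#5:1@99; bids=[-] asks=[#5:1@96]
After op 7 [order #6] limit_sell(price=98, qty=3): fills=none; bids=[-] asks=[#5:1@96 #6:3@98]
After op 8 [order #7] limit_sell(price=97, qty=4): fills=none; bids=[-] asks=[#5:1@96 #7:4@97 #6:3@98]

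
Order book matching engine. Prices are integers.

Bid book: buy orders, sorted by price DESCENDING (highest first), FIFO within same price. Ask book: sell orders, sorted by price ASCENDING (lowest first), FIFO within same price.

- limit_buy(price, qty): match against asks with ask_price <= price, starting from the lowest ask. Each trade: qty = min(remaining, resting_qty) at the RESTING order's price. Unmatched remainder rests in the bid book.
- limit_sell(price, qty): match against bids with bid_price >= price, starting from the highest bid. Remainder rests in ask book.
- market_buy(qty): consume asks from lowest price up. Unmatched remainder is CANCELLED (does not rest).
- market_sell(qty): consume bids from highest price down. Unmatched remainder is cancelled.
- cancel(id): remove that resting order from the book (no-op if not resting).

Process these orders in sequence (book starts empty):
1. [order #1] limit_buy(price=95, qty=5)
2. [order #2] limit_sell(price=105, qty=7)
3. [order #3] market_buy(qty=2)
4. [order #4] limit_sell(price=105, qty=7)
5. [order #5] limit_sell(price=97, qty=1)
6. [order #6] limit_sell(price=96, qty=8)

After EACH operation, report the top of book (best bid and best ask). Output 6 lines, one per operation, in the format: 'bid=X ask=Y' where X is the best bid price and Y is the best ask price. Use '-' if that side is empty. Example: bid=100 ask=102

After op 1 [order #1] limit_buy(price=95, qty=5): fills=none; bids=[#1:5@95] asks=[-]
After op 2 [order #2] limit_sell(price=105, qty=7): fills=none; bids=[#1:5@95] asks=[#2:7@105]
After op 3 [order #3] market_buy(qty=2): fills=#3x#2:2@105; bids=[#1:5@95] asks=[#2:5@105]
After op 4 [order #4] limit_sell(price=105, qty=7): fills=none; bids=[#1:5@95] asks=[#2:5@105 #4:7@105]
After op 5 [order #5] limit_sell(price=97, qty=1): fills=none; bids=[#1:5@95] asks=[#5:1@97 #2:5@105 #4:7@105]
After op 6 [order #6] limit_sell(price=96, qty=8): fills=none; bids=[#1:5@95] asks=[#6:8@96 #5:1@97 #2:5@105 #4:7@105]

Answer: bid=95 ask=-
bid=95 ask=105
bid=95 ask=105
bid=95 ask=105
bid=95 ask=97
bid=95 ask=96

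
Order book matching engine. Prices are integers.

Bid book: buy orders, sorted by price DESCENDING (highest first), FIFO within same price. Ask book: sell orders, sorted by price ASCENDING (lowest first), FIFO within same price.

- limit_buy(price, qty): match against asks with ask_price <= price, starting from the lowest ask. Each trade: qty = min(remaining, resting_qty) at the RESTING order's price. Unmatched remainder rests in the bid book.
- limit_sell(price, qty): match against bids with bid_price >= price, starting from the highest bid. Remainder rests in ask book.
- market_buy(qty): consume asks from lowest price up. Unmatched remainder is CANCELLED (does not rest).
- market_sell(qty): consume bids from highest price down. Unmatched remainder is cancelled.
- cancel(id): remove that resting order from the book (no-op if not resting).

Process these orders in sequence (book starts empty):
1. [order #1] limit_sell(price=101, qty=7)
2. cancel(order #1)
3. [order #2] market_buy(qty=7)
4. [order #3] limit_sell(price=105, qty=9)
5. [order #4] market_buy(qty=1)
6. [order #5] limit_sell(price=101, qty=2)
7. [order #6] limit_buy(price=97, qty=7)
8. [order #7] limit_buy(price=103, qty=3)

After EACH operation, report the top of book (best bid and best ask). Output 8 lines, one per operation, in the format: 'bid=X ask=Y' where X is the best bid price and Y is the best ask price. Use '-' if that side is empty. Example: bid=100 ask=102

After op 1 [order #1] limit_sell(price=101, qty=7): fills=none; bids=[-] asks=[#1:7@101]
After op 2 cancel(order #1): fills=none; bids=[-] asks=[-]
After op 3 [order #2] market_buy(qty=7): fills=none; bids=[-] asks=[-]
After op 4 [order #3] limit_sell(price=105, qty=9): fills=none; bids=[-] asks=[#3:9@105]
After op 5 [order #4] market_buy(qty=1): fills=#4x#3:1@105; bids=[-] asks=[#3:8@105]
After op 6 [order #5] limit_sell(price=101, qty=2): fills=none; bids=[-] asks=[#5:2@101 #3:8@105]
After op 7 [order #6] limit_buy(price=97, qty=7): fills=none; bids=[#6:7@97] asks=[#5:2@101 #3:8@105]
After op 8 [order #7] limit_buy(price=103, qty=3): fills=#7x#5:2@101; bids=[#7:1@103 #6:7@97] asks=[#3:8@105]

Answer: bid=- ask=101
bid=- ask=-
bid=- ask=-
bid=- ask=105
bid=- ask=105
bid=- ask=101
bid=97 ask=101
bid=103 ask=105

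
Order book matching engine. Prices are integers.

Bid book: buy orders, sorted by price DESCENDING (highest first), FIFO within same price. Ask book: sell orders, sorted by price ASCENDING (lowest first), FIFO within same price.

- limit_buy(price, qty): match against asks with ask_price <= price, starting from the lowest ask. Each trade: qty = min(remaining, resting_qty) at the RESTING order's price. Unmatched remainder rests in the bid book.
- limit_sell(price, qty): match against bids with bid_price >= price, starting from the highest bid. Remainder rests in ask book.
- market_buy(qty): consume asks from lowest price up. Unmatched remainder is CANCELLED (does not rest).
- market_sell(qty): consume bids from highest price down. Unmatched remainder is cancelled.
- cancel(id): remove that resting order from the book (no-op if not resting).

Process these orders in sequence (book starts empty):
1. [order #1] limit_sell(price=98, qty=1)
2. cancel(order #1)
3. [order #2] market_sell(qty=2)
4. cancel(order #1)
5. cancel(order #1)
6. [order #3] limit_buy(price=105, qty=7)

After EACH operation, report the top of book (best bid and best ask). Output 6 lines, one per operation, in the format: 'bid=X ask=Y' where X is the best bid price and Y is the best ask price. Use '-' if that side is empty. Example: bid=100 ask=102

Answer: bid=- ask=98
bid=- ask=-
bid=- ask=-
bid=- ask=-
bid=- ask=-
bid=105 ask=-

Derivation:
After op 1 [order #1] limit_sell(price=98, qty=1): fills=none; bids=[-] asks=[#1:1@98]
After op 2 cancel(order #1): fills=none; bids=[-] asks=[-]
After op 3 [order #2] market_sell(qty=2): fills=none; bids=[-] asks=[-]
After op 4 cancel(order #1): fills=none; bids=[-] asks=[-]
After op 5 cancel(order #1): fills=none; bids=[-] asks=[-]
After op 6 [order #3] limit_buy(price=105, qty=7): fills=none; bids=[#3:7@105] asks=[-]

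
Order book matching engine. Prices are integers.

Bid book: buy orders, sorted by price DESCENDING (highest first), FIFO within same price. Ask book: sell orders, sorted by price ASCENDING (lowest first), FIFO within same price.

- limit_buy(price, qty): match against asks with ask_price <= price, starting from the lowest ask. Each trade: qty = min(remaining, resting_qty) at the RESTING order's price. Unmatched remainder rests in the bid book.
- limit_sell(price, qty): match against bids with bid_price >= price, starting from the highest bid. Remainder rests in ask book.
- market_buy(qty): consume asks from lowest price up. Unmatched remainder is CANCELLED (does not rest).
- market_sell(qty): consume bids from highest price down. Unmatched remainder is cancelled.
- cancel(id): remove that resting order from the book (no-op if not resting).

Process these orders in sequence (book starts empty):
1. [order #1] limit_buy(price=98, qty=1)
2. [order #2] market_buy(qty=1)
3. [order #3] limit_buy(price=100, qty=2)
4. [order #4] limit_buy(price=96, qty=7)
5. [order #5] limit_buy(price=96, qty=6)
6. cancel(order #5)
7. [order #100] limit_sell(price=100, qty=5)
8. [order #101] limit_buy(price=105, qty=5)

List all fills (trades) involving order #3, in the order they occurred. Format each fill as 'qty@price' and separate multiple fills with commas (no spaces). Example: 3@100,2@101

After op 1 [order #1] limit_buy(price=98, qty=1): fills=none; bids=[#1:1@98] asks=[-]
After op 2 [order #2] market_buy(qty=1): fills=none; bids=[#1:1@98] asks=[-]
After op 3 [order #3] limit_buy(price=100, qty=2): fills=none; bids=[#3:2@100 #1:1@98] asks=[-]
After op 4 [order #4] limit_buy(price=96, qty=7): fills=none; bids=[#3:2@100 #1:1@98 #4:7@96] asks=[-]
After op 5 [order #5] limit_buy(price=96, qty=6): fills=none; bids=[#3:2@100 #1:1@98 #4:7@96 #5:6@96] asks=[-]
After op 6 cancel(order #5): fills=none; bids=[#3:2@100 #1:1@98 #4:7@96] asks=[-]
After op 7 [order #100] limit_sell(price=100, qty=5): fills=#3x#100:2@100; bids=[#1:1@98 #4:7@96] asks=[#100:3@100]
After op 8 [order #101] limit_buy(price=105, qty=5): fills=#101x#100:3@100; bids=[#101:2@105 #1:1@98 #4:7@96] asks=[-]

Answer: 2@100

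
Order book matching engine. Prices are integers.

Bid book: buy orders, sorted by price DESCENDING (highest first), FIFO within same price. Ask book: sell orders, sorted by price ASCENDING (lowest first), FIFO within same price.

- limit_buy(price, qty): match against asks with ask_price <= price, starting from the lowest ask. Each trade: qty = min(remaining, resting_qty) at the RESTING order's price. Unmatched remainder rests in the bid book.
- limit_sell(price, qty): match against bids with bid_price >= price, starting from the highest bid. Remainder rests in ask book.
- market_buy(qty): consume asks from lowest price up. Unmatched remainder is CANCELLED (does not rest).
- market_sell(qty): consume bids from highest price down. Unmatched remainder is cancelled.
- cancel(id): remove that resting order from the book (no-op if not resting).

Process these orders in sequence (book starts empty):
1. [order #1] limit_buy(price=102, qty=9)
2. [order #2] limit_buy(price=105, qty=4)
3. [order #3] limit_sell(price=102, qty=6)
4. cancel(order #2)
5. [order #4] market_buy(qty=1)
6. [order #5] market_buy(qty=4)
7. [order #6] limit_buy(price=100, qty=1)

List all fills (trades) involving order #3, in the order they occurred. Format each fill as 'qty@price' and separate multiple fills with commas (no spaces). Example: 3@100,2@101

Answer: 4@105,2@102

Derivation:
After op 1 [order #1] limit_buy(price=102, qty=9): fills=none; bids=[#1:9@102] asks=[-]
After op 2 [order #2] limit_buy(price=105, qty=4): fills=none; bids=[#2:4@105 #1:9@102] asks=[-]
After op 3 [order #3] limit_sell(price=102, qty=6): fills=#2x#3:4@105 #1x#3:2@102; bids=[#1:7@102] asks=[-]
After op 4 cancel(order #2): fills=none; bids=[#1:7@102] asks=[-]
After op 5 [order #4] market_buy(qty=1): fills=none; bids=[#1:7@102] asks=[-]
After op 6 [order #5] market_buy(qty=4): fills=none; bids=[#1:7@102] asks=[-]
After op 7 [order #6] limit_buy(price=100, qty=1): fills=none; bids=[#1:7@102 #6:1@100] asks=[-]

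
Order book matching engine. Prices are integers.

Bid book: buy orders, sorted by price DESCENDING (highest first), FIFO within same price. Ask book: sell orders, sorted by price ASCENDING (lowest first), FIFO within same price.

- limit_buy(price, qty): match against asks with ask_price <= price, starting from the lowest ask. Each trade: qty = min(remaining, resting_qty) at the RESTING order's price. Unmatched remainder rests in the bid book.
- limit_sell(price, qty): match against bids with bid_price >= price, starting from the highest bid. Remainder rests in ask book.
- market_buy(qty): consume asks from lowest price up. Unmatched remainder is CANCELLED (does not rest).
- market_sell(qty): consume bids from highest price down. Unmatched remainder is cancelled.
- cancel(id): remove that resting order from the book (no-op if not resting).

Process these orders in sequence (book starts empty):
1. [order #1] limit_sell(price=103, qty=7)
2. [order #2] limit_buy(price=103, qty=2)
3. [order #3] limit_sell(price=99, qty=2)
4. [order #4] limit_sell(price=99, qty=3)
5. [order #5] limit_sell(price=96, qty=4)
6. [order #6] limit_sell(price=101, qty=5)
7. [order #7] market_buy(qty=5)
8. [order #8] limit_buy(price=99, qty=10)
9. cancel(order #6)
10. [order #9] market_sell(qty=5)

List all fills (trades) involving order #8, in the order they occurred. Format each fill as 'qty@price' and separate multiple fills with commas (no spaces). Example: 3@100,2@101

Answer: 1@99,3@99,5@99

Derivation:
After op 1 [order #1] limit_sell(price=103, qty=7): fills=none; bids=[-] asks=[#1:7@103]
After op 2 [order #2] limit_buy(price=103, qty=2): fills=#2x#1:2@103; bids=[-] asks=[#1:5@103]
After op 3 [order #3] limit_sell(price=99, qty=2): fills=none; bids=[-] asks=[#3:2@99 #1:5@103]
After op 4 [order #4] limit_sell(price=99, qty=3): fills=none; bids=[-] asks=[#3:2@99 #4:3@99 #1:5@103]
After op 5 [order #5] limit_sell(price=96, qty=4): fills=none; bids=[-] asks=[#5:4@96 #3:2@99 #4:3@99 #1:5@103]
After op 6 [order #6] limit_sell(price=101, qty=5): fills=none; bids=[-] asks=[#5:4@96 #3:2@99 #4:3@99 #6:5@101 #1:5@103]
After op 7 [order #7] market_buy(qty=5): fills=#7x#5:4@96 #7x#3:1@99; bids=[-] asks=[#3:1@99 #4:3@99 #6:5@101 #1:5@103]
After op 8 [order #8] limit_buy(price=99, qty=10): fills=#8x#3:1@99 #8x#4:3@99; bids=[#8:6@99] asks=[#6:5@101 #1:5@103]
After op 9 cancel(order #6): fills=none; bids=[#8:6@99] asks=[#1:5@103]
After op 10 [order #9] market_sell(qty=5): fills=#8x#9:5@99; bids=[#8:1@99] asks=[#1:5@103]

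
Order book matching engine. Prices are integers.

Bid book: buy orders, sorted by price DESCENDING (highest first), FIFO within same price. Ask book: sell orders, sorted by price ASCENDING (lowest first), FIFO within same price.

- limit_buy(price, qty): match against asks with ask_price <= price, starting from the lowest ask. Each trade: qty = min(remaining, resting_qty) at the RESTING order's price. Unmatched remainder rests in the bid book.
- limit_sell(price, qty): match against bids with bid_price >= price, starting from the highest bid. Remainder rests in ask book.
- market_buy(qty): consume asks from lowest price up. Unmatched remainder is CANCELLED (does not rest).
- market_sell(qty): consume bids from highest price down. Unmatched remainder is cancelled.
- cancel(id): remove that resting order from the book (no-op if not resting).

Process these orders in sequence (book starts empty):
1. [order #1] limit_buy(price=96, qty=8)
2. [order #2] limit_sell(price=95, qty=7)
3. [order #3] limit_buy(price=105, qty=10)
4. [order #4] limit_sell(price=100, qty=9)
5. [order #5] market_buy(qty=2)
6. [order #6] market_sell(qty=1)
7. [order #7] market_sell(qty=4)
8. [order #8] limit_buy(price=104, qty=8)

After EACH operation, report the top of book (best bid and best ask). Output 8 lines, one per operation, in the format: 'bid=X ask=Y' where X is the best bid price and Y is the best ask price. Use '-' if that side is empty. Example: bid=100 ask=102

After op 1 [order #1] limit_buy(price=96, qty=8): fills=none; bids=[#1:8@96] asks=[-]
After op 2 [order #2] limit_sell(price=95, qty=7): fills=#1x#2:7@96; bids=[#1:1@96] asks=[-]
After op 3 [order #3] limit_buy(price=105, qty=10): fills=none; bids=[#3:10@105 #1:1@96] asks=[-]
After op 4 [order #4] limit_sell(price=100, qty=9): fills=#3x#4:9@105; bids=[#3:1@105 #1:1@96] asks=[-]
After op 5 [order #5] market_buy(qty=2): fills=none; bids=[#3:1@105 #1:1@96] asks=[-]
After op 6 [order #6] market_sell(qty=1): fills=#3x#6:1@105; bids=[#1:1@96] asks=[-]
After op 7 [order #7] market_sell(qty=4): fills=#1x#7:1@96; bids=[-] asks=[-]
After op 8 [order #8] limit_buy(price=104, qty=8): fills=none; bids=[#8:8@104] asks=[-]

Answer: bid=96 ask=-
bid=96 ask=-
bid=105 ask=-
bid=105 ask=-
bid=105 ask=-
bid=96 ask=-
bid=- ask=-
bid=104 ask=-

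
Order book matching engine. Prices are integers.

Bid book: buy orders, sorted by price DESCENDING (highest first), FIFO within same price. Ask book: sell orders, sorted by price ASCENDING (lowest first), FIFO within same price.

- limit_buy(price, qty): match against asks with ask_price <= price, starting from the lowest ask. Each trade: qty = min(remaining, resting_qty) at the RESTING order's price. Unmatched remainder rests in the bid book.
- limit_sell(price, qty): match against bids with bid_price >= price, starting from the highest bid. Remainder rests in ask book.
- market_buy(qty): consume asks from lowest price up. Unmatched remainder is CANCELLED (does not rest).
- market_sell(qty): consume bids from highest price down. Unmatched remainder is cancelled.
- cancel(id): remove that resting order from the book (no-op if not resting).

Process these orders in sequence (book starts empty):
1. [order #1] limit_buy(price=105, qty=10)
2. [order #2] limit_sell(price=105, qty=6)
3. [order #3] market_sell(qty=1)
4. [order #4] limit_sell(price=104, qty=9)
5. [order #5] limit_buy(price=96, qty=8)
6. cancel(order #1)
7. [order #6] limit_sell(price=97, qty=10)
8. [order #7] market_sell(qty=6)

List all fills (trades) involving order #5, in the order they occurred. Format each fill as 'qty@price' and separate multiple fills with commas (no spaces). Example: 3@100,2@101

After op 1 [order #1] limit_buy(price=105, qty=10): fills=none; bids=[#1:10@105] asks=[-]
After op 2 [order #2] limit_sell(price=105, qty=6): fills=#1x#2:6@105; bids=[#1:4@105] asks=[-]
After op 3 [order #3] market_sell(qty=1): fills=#1x#3:1@105; bids=[#1:3@105] asks=[-]
After op 4 [order #4] limit_sell(price=104, qty=9): fills=#1x#4:3@105; bids=[-] asks=[#4:6@104]
After op 5 [order #5] limit_buy(price=96, qty=8): fills=none; bids=[#5:8@96] asks=[#4:6@104]
After op 6 cancel(order #1): fills=none; bids=[#5:8@96] asks=[#4:6@104]
After op 7 [order #6] limit_sell(price=97, qty=10): fills=none; bids=[#5:8@96] asks=[#6:10@97 #4:6@104]
After op 8 [order #7] market_sell(qty=6): fills=#5x#7:6@96; bids=[#5:2@96] asks=[#6:10@97 #4:6@104]

Answer: 6@96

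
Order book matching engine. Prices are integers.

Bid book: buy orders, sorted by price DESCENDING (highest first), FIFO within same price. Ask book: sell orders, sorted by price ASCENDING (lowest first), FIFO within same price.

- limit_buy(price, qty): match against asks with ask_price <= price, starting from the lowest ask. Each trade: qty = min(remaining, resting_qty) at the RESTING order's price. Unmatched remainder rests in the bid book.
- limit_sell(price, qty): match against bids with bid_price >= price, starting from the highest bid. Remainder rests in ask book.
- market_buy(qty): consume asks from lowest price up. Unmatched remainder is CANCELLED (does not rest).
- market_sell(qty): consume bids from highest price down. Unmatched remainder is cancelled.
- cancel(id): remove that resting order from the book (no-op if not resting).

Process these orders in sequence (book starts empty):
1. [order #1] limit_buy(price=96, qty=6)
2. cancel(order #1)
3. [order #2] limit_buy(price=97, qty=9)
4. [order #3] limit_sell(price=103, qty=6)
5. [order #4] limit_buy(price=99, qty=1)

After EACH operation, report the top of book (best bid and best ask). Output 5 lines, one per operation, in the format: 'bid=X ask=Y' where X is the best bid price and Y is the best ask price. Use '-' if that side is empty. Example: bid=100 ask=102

After op 1 [order #1] limit_buy(price=96, qty=6): fills=none; bids=[#1:6@96] asks=[-]
After op 2 cancel(order #1): fills=none; bids=[-] asks=[-]
After op 3 [order #2] limit_buy(price=97, qty=9): fills=none; bids=[#2:9@97] asks=[-]
After op 4 [order #3] limit_sell(price=103, qty=6): fills=none; bids=[#2:9@97] asks=[#3:6@103]
After op 5 [order #4] limit_buy(price=99, qty=1): fills=none; bids=[#4:1@99 #2:9@97] asks=[#3:6@103]

Answer: bid=96 ask=-
bid=- ask=-
bid=97 ask=-
bid=97 ask=103
bid=99 ask=103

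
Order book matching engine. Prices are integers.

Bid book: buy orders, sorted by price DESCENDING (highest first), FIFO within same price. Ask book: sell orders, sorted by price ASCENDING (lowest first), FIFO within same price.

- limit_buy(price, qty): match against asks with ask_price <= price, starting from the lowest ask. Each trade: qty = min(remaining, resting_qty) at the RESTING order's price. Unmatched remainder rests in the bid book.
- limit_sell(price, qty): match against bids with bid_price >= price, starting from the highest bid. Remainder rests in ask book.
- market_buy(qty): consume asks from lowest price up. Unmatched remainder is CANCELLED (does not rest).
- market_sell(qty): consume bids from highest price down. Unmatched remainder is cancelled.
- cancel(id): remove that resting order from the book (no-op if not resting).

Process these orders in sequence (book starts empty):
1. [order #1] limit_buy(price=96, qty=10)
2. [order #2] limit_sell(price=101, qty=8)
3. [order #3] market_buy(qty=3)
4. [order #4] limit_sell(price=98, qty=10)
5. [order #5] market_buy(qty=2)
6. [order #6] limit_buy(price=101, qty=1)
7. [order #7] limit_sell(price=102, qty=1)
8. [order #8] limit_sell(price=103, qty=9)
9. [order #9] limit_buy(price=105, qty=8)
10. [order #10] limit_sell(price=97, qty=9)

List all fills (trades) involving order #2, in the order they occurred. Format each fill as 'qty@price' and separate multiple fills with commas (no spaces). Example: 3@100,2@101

After op 1 [order #1] limit_buy(price=96, qty=10): fills=none; bids=[#1:10@96] asks=[-]
After op 2 [order #2] limit_sell(price=101, qty=8): fills=none; bids=[#1:10@96] asks=[#2:8@101]
After op 3 [order #3] market_buy(qty=3): fills=#3x#2:3@101; bids=[#1:10@96] asks=[#2:5@101]
After op 4 [order #4] limit_sell(price=98, qty=10): fills=none; bids=[#1:10@96] asks=[#4:10@98 #2:5@101]
After op 5 [order #5] market_buy(qty=2): fills=#5x#4:2@98; bids=[#1:10@96] asks=[#4:8@98 #2:5@101]
After op 6 [order #6] limit_buy(price=101, qty=1): fills=#6x#4:1@98; bids=[#1:10@96] asks=[#4:7@98 #2:5@101]
After op 7 [order #7] limit_sell(price=102, qty=1): fills=none; bids=[#1:10@96] asks=[#4:7@98 #2:5@101 #7:1@102]
After op 8 [order #8] limit_sell(price=103, qty=9): fills=none; bids=[#1:10@96] asks=[#4:7@98 #2:5@101 #7:1@102 #8:9@103]
After op 9 [order #9] limit_buy(price=105, qty=8): fills=#9x#4:7@98 #9x#2:1@101; bids=[#1:10@96] asks=[#2:4@101 #7:1@102 #8:9@103]
After op 10 [order #10] limit_sell(price=97, qty=9): fills=none; bids=[#1:10@96] asks=[#10:9@97 #2:4@101 #7:1@102 #8:9@103]

Answer: 3@101,1@101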